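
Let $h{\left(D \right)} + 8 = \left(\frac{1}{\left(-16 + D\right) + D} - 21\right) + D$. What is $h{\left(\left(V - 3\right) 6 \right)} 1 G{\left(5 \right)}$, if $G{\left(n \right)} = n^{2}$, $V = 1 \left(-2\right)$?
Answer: $- \frac{112125}{76} \approx -1475.3$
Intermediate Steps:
$V = -2$
$h{\left(D \right)} = -29 + D + \frac{1}{-16 + 2 D}$ ($h{\left(D \right)} = -8 - \left(21 - D - \frac{1}{\left(-16 + D\right) + D}\right) = -8 - \left(21 - D - \frac{1}{-16 + 2 D}\right) = -8 + \left(-21 + D + \frac{1}{-16 + 2 D}\right) = -29 + D + \frac{1}{-16 + 2 D}$)
$h{\left(\left(V - 3\right) 6 \right)} 1 G{\left(5 \right)} = \frac{\frac{465}{2} + \left(\left(-2 - 3\right) 6\right)^{2} - 37 \left(-2 - 3\right) 6}{-8 + \left(-2 - 3\right) 6} \cdot 1 \cdot 5^{2} = \frac{\frac{465}{2} + \left(\left(-5\right) 6\right)^{2} - 37 \left(\left(-5\right) 6\right)}{-8 - 30} \cdot 1 \cdot 25 = \frac{\frac{465}{2} + \left(-30\right)^{2} - -1110}{-8 - 30} \cdot 25 = \frac{\frac{465}{2} + 900 + 1110}{-38} \cdot 25 = \left(- \frac{1}{38}\right) \frac{4485}{2} \cdot 25 = \left(- \frac{4485}{76}\right) 25 = - \frac{112125}{76}$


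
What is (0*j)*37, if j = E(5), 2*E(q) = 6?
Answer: 0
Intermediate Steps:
E(q) = 3 (E(q) = (1/2)*6 = 3)
j = 3
(0*j)*37 = (0*3)*37 = 0*37 = 0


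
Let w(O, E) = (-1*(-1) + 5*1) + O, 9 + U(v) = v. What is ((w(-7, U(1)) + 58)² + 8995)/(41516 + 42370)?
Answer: 6122/41943 ≈ 0.14596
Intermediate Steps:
U(v) = -9 + v
w(O, E) = 6 + O (w(O, E) = (1 + 5) + O = 6 + O)
((w(-7, U(1)) + 58)² + 8995)/(41516 + 42370) = (((6 - 7) + 58)² + 8995)/(41516 + 42370) = ((-1 + 58)² + 8995)/83886 = (57² + 8995)*(1/83886) = (3249 + 8995)*(1/83886) = 12244*(1/83886) = 6122/41943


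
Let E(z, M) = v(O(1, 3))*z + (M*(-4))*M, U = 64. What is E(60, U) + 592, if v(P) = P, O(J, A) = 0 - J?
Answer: -15852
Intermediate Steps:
O(J, A) = -J
E(z, M) = -z - 4*M² (E(z, M) = (-1*1)*z + (M*(-4))*M = -z + (-4*M)*M = -z - 4*M²)
E(60, U) + 592 = (-1*60 - 4*64²) + 592 = (-60 - 4*4096) + 592 = (-60 - 16384) + 592 = -16444 + 592 = -15852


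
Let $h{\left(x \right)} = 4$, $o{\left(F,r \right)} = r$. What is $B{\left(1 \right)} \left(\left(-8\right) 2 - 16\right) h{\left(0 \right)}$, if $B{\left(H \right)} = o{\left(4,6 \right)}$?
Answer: $-768$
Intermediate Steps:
$B{\left(H \right)} = 6$
$B{\left(1 \right)} \left(\left(-8\right) 2 - 16\right) h{\left(0 \right)} = 6 \left(\left(-8\right) 2 - 16\right) 4 = 6 \left(-16 - 16\right) 4 = 6 \left(\left(-32\right) 4\right) = 6 \left(-128\right) = -768$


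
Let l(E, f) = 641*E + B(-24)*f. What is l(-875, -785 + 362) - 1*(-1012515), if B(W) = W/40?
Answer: 2259469/5 ≈ 4.5189e+5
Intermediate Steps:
B(W) = W/40 (B(W) = W*(1/40) = W/40)
l(E, f) = 641*E - 3*f/5 (l(E, f) = 641*E + ((1/40)*(-24))*f = 641*E - 3*f/5)
l(-875, -785 + 362) - 1*(-1012515) = (641*(-875) - 3*(-785 + 362)/5) - 1*(-1012515) = (-560875 - ⅗*(-423)) + 1012515 = (-560875 + 1269/5) + 1012515 = -2803106/5 + 1012515 = 2259469/5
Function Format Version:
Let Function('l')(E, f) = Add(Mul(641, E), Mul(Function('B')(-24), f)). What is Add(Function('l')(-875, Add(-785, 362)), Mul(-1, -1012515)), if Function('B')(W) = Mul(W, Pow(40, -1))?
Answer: Rational(2259469, 5) ≈ 4.5189e+5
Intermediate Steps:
Function('B')(W) = Mul(Rational(1, 40), W) (Function('B')(W) = Mul(W, Rational(1, 40)) = Mul(Rational(1, 40), W))
Function('l')(E, f) = Add(Mul(641, E), Mul(Rational(-3, 5), f)) (Function('l')(E, f) = Add(Mul(641, E), Mul(Mul(Rational(1, 40), -24), f)) = Add(Mul(641, E), Mul(Rational(-3, 5), f)))
Add(Function('l')(-875, Add(-785, 362)), Mul(-1, -1012515)) = Add(Add(Mul(641, -875), Mul(Rational(-3, 5), Add(-785, 362))), Mul(-1, -1012515)) = Add(Add(-560875, Mul(Rational(-3, 5), -423)), 1012515) = Add(Add(-560875, Rational(1269, 5)), 1012515) = Add(Rational(-2803106, 5), 1012515) = Rational(2259469, 5)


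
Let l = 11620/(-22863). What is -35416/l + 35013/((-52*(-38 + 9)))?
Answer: 305364647781/4380740 ≈ 69706.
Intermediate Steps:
l = -11620/22863 (l = 11620*(-1/22863) = -11620/22863 ≈ -0.50824)
-35416/l + 35013/((-52*(-38 + 9))) = -35416/(-11620/22863) + 35013/((-52*(-38 + 9))) = -35416*(-22863/11620) + 35013/((-52*(-29))) = 202429002/2905 + 35013/1508 = 305364647781/4380740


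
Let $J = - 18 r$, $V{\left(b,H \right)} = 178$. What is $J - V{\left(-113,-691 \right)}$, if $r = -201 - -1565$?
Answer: $-24730$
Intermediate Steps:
$r = 1364$ ($r = -201 + 1565 = 1364$)
$J = -24552$ ($J = \left(-18\right) 1364 = -24552$)
$J - V{\left(-113,-691 \right)} = -24552 - 178 = -24730$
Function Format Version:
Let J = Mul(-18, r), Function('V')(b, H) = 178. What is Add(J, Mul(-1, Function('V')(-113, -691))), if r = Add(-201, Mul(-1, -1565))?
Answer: -24730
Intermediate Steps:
r = 1364 (r = Add(-201, 1565) = 1364)
J = -24552 (J = Mul(-18, 1364) = -24552)
Add(J, Mul(-1, Function('V')(-113, -691))) = Add(-24552, Mul(-1, 178)) = Add(-24552, -178) = -24730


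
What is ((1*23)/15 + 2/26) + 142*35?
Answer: 969464/195 ≈ 4971.6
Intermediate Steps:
((1*23)/15 + 2/26) + 142*35 = (23*(1/15) + 2*(1/26)) + 4970 = (23/15 + 1/13) + 4970 = 314/195 + 4970 = 969464/195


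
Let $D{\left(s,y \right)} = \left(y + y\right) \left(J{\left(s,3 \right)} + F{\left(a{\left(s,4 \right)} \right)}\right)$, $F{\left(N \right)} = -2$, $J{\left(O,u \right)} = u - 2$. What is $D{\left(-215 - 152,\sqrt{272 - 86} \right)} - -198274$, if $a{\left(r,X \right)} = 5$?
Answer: $198274 - 2 \sqrt{186} \approx 1.9825 \cdot 10^{5}$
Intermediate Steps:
$J{\left(O,u \right)} = -2 + u$ ($J{\left(O,u \right)} = u - 2 = -2 + u$)
$D{\left(s,y \right)} = - 2 y$ ($D{\left(s,y \right)} = \left(y + y\right) \left(\left(-2 + 3\right) - 2\right) = 2 y \left(1 - 2\right) = 2 y \left(-1\right) = - 2 y$)
$D{\left(-215 - 152,\sqrt{272 - 86} \right)} - -198274 = - 2 \sqrt{272 - 86} - -198274 = - 2 \sqrt{186} + 198274 = 198274 - 2 \sqrt{186}$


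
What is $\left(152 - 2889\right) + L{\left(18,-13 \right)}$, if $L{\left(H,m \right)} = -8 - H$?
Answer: $-2763$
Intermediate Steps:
$\left(152 - 2889\right) + L{\left(18,-13 \right)} = \left(152 - 2889\right) - 26 = -2737 - 26 = -2763$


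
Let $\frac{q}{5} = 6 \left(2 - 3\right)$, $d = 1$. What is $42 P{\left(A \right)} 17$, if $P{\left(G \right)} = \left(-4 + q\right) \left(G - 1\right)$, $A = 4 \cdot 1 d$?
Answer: $-72828$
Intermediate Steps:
$q = -30$ ($q = 5 \cdot 6 \left(2 - 3\right) = 5 \cdot 6 \left(-1\right) = 5 \left(-6\right) = -30$)
$A = 4$ ($A = 4 \cdot 1 \cdot 1 = 4 \cdot 1 = 4$)
$P{\left(G \right)} = 34 - 34 G$ ($P{\left(G \right)} = \left(-4 - 30\right) \left(G - 1\right) = - 34 \left(-1 + G\right) = 34 - 34 G$)
$42 P{\left(A \right)} 17 = 42 \left(34 - 136\right) 17 = 42 \left(-102\right) 17 = \left(-4284\right) 17 = -72828$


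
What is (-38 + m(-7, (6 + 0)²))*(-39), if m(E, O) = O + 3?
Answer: -39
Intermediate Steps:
m(E, O) = 3 + O
(-38 + m(-7, (6 + 0)²))*(-39) = (-38 + (3 + (6 + 0)²))*(-39) = (-38 + (3 + 6²))*(-39) = (-38 + (3 + 36))*(-39) = (-38 + 39)*(-39) = 1*(-39) = -39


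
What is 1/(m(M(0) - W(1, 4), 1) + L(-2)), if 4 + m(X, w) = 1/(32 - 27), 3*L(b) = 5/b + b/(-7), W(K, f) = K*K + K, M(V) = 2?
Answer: -210/953 ≈ -0.22036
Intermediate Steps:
W(K, f) = K + K² (W(K, f) = K² + K = K + K²)
L(b) = -b/21 + 5/(3*b) (L(b) = (5/b + b/(-7))/3 = (5/b + b*(-⅐))/3 = (5/b - b/7)/3 = -b/21 + 5/(3*b))
m(X, w) = -19/5 (m(X, w) = -4 + 1/(32 - 27) = -4 + 1/5 = -4 + ⅕ = -19/5)
1/(m(M(0) - W(1, 4), 1) + L(-2)) = 1/(-19/5 + (1/21)*(35 - 1*(-2)²)/(-2)) = 1/(-19/5 + (1/21)*(-½)*(35 - 1*4)) = 1/(-19/5 + (1/21)*(-½)*(35 - 4)) = 1/(-19/5 + (1/21)*(-½)*31) = 1/(-19/5 - 31/42) = 1/(-953/210) = -210/953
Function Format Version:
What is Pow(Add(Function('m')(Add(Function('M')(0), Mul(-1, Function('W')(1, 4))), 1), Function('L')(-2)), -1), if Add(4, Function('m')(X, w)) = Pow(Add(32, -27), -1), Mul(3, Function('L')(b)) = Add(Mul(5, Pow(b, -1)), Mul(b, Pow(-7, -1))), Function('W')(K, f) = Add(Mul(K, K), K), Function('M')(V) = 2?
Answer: Rational(-210, 953) ≈ -0.22036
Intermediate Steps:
Function('W')(K, f) = Add(K, Pow(K, 2)) (Function('W')(K, f) = Add(Pow(K, 2), K) = Add(K, Pow(K, 2)))
Function('L')(b) = Add(Mul(Rational(-1, 21), b), Mul(Rational(5, 3), Pow(b, -1))) (Function('L')(b) = Mul(Rational(1, 3), Add(Mul(5, Pow(b, -1)), Mul(b, Pow(-7, -1)))) = Mul(Rational(1, 3), Add(Mul(5, Pow(b, -1)), Mul(b, Rational(-1, 7)))) = Mul(Rational(1, 3), Add(Mul(5, Pow(b, -1)), Mul(Rational(-1, 7), b))) = Add(Mul(Rational(-1, 21), b), Mul(Rational(5, 3), Pow(b, -1))))
Function('m')(X, w) = Rational(-19, 5) (Function('m')(X, w) = Add(-4, Pow(Add(32, -27), -1)) = Add(-4, Pow(5, -1)) = Add(-4, Rational(1, 5)) = Rational(-19, 5))
Pow(Add(Function('m')(Add(Function('M')(0), Mul(-1, Function('W')(1, 4))), 1), Function('L')(-2)), -1) = Pow(Add(Rational(-19, 5), Mul(Rational(1, 21), Pow(-2, -1), Add(35, Mul(-1, Pow(-2, 2))))), -1) = Pow(Add(Rational(-19, 5), Mul(Rational(1, 21), Rational(-1, 2), Add(35, Mul(-1, 4)))), -1) = Pow(Add(Rational(-19, 5), Mul(Rational(1, 21), Rational(-1, 2), Add(35, -4))), -1) = Pow(Add(Rational(-19, 5), Mul(Rational(1, 21), Rational(-1, 2), 31)), -1) = Pow(Add(Rational(-19, 5), Rational(-31, 42)), -1) = Pow(Rational(-953, 210), -1) = Rational(-210, 953)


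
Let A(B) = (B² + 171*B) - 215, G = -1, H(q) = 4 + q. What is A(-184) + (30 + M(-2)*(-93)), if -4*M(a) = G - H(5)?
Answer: 3949/2 ≈ 1974.5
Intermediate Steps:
M(a) = 5/2 (M(a) = -(-1 - (4 + 5))/4 = -(-1 - 1*9)/4 = -(-1 - 9)/4 = -¼*(-10) = 5/2)
A(B) = -215 + B² + 171*B
A(-184) + (30 + M(-2)*(-93)) = (-215 + (-184)² + 171*(-184)) + (30 + (5/2)*(-93)) = (-215 + 33856 - 31464) + (30 - 465/2) = 2177 - 405/2 = 3949/2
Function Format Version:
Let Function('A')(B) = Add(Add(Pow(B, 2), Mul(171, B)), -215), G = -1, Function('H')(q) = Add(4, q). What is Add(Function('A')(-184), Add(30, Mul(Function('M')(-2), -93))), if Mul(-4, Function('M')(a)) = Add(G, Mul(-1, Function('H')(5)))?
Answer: Rational(3949, 2) ≈ 1974.5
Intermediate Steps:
Function('M')(a) = Rational(5, 2) (Function('M')(a) = Mul(Rational(-1, 4), Add(-1, Mul(-1, Add(4, 5)))) = Mul(Rational(-1, 4), Add(-1, Mul(-1, 9))) = Mul(Rational(-1, 4), Add(-1, -9)) = Mul(Rational(-1, 4), -10) = Rational(5, 2))
Function('A')(B) = Add(-215, Pow(B, 2), Mul(171, B))
Add(Function('A')(-184), Add(30, Mul(Function('M')(-2), -93))) = Add(Add(-215, Pow(-184, 2), Mul(171, -184)), Add(30, Mul(Rational(5, 2), -93))) = Add(Add(-215, 33856, -31464), Add(30, Rational(-465, 2))) = Add(2177, Rational(-405, 2)) = Rational(3949, 2)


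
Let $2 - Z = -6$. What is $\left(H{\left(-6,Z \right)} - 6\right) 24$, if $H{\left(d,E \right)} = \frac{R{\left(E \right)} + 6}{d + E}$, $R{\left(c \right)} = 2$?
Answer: $-48$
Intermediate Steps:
$Z = 8$ ($Z = 2 - -6 = 2 + 6 = 8$)
$H{\left(d,E \right)} = \frac{8}{E + d}$ ($H{\left(d,E \right)} = \frac{2 + 6}{d + E} = \frac{8}{E + d}$)
$\left(H{\left(-6,Z \right)} - 6\right) 24 = \left(\frac{8}{8 - 6} - 6\right) 24 = \left(\frac{8}{2} - 6\right) 24 = \left(8 \cdot \frac{1}{2} - 6\right) 24 = \left(4 - 6\right) 24 = \left(-2\right) 24 = -48$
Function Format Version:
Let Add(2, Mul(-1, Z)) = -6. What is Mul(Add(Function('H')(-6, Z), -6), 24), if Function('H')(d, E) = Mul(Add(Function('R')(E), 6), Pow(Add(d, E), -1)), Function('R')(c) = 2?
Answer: -48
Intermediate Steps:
Z = 8 (Z = Add(2, Mul(-1, -6)) = Add(2, 6) = 8)
Function('H')(d, E) = Mul(8, Pow(Add(E, d), -1)) (Function('H')(d, E) = Mul(Add(2, 6), Pow(Add(d, E), -1)) = Mul(8, Pow(Add(E, d), -1)))
Mul(Add(Function('H')(-6, Z), -6), 24) = Mul(Add(Mul(8, Pow(Add(8, -6), -1)), -6), 24) = Mul(Add(Mul(8, Pow(2, -1)), -6), 24) = Mul(Add(Mul(8, Rational(1, 2)), -6), 24) = Mul(Add(4, -6), 24) = Mul(-2, 24) = -48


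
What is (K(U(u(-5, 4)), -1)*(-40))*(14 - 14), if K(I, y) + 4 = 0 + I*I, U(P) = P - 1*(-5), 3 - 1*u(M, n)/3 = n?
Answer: 0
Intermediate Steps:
u(M, n) = 9 - 3*n
U(P) = 5 + P (U(P) = P + 5 = 5 + P)
K(I, y) = -4 + I**2 (K(I, y) = -4 + (0 + I*I) = -4 + (0 + I**2) = -4 + I**2)
(K(U(u(-5, 4)), -1)*(-40))*(14 - 14) = ((-4 + (5 + (9 - 3*4))**2)*(-40))*(14 - 14) = ((-4 + (5 + (9 - 12))**2)*(-40))*0 = ((-4 + (5 - 3)**2)*(-40))*0 = ((-4 + 2**2)*(-40))*0 = ((-4 + 4)*(-40))*0 = (0*(-40))*0 = 0*0 = 0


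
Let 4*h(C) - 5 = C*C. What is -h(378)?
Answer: -142889/4 ≈ -35722.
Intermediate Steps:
h(C) = 5/4 + C**2/4 (h(C) = 5/4 + (C*C)/4 = 5/4 + C**2/4)
-h(378) = -(5/4 + (1/4)*378**2) = -(5/4 + (1/4)*142884) = -(5/4 + 35721) = -1*142889/4 = -142889/4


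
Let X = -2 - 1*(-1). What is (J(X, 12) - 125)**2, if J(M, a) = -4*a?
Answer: 29929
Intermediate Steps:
X = -1 (X = -2 + 1 = -1)
(J(X, 12) - 125)**2 = (-4*12 - 125)**2 = (-48 - 125)**2 = (-173)**2 = 29929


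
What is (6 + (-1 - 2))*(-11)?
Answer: -33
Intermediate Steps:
(6 + (-1 - 2))*(-11) = (6 - 3)*(-11) = 3*(-11) = -33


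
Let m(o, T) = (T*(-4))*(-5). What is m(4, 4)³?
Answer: 512000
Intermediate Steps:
m(o, T) = 20*T (m(o, T) = -4*T*(-5) = 20*T)
m(4, 4)³ = (20*4)³ = 80³ = 512000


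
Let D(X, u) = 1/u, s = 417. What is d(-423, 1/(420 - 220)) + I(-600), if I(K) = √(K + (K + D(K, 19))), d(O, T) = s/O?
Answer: -139/141 + I*√433181/19 ≈ -0.98582 + 34.64*I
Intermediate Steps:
d(O, T) = 417/O
I(K) = √(1/19 + 2*K) (I(K) = √(K + (K + 1/19)) = √(K + (1/19 + K)) = √(1/19 + 2*K))
d(-423, 1/(420 - 220)) + I(-600) = 417/(-423) + √(19 + 722*(-600))/19 = 417*(-1/423) + √(19 - 433200)/19 = -139/141 + √(-433181)/19 = -139/141 + (I*√433181)/19 = -139/141 + I*√433181/19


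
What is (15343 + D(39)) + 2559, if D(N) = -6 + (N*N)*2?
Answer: 20938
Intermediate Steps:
D(N) = -6 + 2*N² (D(N) = -6 + N²*2 = -6 + 2*N²)
(15343 + D(39)) + 2559 = (15343 + (-6 + 2*39²)) + 2559 = (15343 + (-6 + 2*1521)) + 2559 = (15343 + (-6 + 3042)) + 2559 = (15343 + 3036) + 2559 = 18379 + 2559 = 20938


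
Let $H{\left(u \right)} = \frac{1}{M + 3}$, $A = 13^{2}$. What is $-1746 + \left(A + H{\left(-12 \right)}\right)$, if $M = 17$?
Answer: $- \frac{31539}{20} \approx -1576.9$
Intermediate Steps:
$A = 169$
$H{\left(u \right)} = \frac{1}{20}$ ($H{\left(u \right)} = \frac{1}{17 + 3} = \frac{1}{20}$)
$-1746 + \left(A + H{\left(-12 \right)}\right) = -1746 + \left(169 + \frac{1}{20}\right) = -1746 + \frac{3381}{20} = - \frac{31539}{20}$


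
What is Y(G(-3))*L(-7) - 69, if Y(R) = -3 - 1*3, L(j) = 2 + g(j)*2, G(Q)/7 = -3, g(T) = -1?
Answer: -69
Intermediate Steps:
G(Q) = -21 (G(Q) = 7*(-3) = -21)
L(j) = 0 (L(j) = 2 - 1*2 = 2 - 2 = 0)
Y(R) = -6 (Y(R) = -3 - 3 = -6)
Y(G(-3))*L(-7) - 69 = -6*0 - 69 = 0 - 69 = -69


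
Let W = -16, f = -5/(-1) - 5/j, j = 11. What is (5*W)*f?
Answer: -4000/11 ≈ -363.64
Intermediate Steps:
f = 50/11 (f = -5/(-1) - 5/11 = -5*(-1) - 5*1/11 = 5 - 5/11 = 50/11 ≈ 4.5455)
(5*W)*f = (5*(-16))*(50/11) = -80*50/11 = -4000/11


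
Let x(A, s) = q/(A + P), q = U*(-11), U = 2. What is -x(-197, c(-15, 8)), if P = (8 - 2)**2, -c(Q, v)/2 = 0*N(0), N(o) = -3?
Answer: -22/161 ≈ -0.13665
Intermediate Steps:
c(Q, v) = 0 (c(Q, v) = -0*(-3) = -2*0 = 0)
P = 36 (P = 6**2 = 36)
q = -22 (q = 2*(-11) = -22)
x(A, s) = -22/(36 + A) (x(A, s) = -22/(A + 36) = -22/(36 + A))
-x(-197, c(-15, 8)) = -(-22)/(36 - 197) = -(-22)/(-161) = -(-22)*(-1)/161 = -1*22/161 = -22/161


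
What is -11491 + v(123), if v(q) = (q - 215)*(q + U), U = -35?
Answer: -19587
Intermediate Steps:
v(q) = (-215 + q)*(-35 + q) (v(q) = (q - 215)*(q - 35) = (-215 + q)*(-35 + q))
-11491 + v(123) = -11491 + (7525 + 123**2 - 250*123) = -11491 + (7525 + 15129 - 30750) = -11491 - 8096 = -19587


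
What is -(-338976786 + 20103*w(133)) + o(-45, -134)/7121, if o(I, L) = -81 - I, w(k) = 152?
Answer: 2392094366694/7121 ≈ 3.3592e+8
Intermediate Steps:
-(-338976786 + 20103*w(133)) + o(-45, -134)/7121 = -20103/(1/(152 - 16862)) + (-81 - 1*(-45))/7121 = -20103/(1/(-16710)) + (-81 + 45)*(1/7121) = -20103/(-1/16710) - 36*1/7121 = -20103*(-16710) - 36/7121 = 335921130 - 36/7121 = 2392094366694/7121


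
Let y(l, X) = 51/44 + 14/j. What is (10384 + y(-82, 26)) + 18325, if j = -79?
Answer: 99795897/3476 ≈ 28710.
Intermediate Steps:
y(l, X) = 3413/3476 (y(l, X) = 51/44 + 14/(-79) = 51*(1/44) + 14*(-1/79) = 51/44 - 14/79 = 3413/3476)
(10384 + y(-82, 26)) + 18325 = (10384 + 3413/3476) + 18325 = 36098197/3476 + 18325 = 99795897/3476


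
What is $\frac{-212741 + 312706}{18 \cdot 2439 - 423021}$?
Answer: $- \frac{99965}{379119} \approx -0.26368$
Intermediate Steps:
$\frac{-212741 + 312706}{18 \cdot 2439 - 423021} = \frac{99965}{43902 - 423021} = \frac{99965}{-379119} = 99965 \left(- \frac{1}{379119}\right) = - \frac{99965}{379119}$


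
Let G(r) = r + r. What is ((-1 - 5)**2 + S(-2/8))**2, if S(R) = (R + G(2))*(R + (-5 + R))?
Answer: 15129/64 ≈ 236.39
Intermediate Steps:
G(r) = 2*r
S(R) = (-5 + 2*R)*(4 + R) (S(R) = (R + 2*2)*(R + (-5 + R)) = (R + 4)*(-5 + 2*R) = (4 + R)*(-5 + 2*R) = (-5 + 2*R)*(4 + R))
((-1 - 5)**2 + S(-2/8))**2 = ((-1 - 5)**2 + (-20 + 2*(-2/8)**2 + 3*(-2/8)))**2 = ((-6)**2 + (-20 + 2*(-2*1/8)**2 + 3*(-2*1/8)))**2 = (36 + (-20 + 2*(-1/4)**2 + 3*(-1/4)))**2 = (36 + (-20 + 2*(1/16) - 3/4))**2 = (36 + (-20 + 1/8 - 3/4))**2 = (36 - 165/8)**2 = (123/8)**2 = 15129/64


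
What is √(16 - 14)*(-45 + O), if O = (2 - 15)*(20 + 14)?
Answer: -487*√2 ≈ -688.72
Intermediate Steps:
O = -442 (O = -13*34 = -442)
√(16 - 14)*(-45 + O) = √(16 - 14)*(-45 - 442) = √2*(-487) = -487*√2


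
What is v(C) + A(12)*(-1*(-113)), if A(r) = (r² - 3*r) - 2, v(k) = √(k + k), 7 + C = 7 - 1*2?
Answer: 11978 + 2*I ≈ 11978.0 + 2.0*I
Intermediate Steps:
C = -2 (C = -7 + (7 - 1*2) = -7 + (7 - 2) = -7 + 5 = -2)
v(k) = √2*√k (v(k) = √(2*k) = √2*√k)
A(r) = -2 + r² - 3*r
v(C) + A(12)*(-1*(-113)) = √2*√(-2) + (-2 + 12² - 3*12)*(-1*(-113)) = √2*(I*√2) + (-2 + 144 - 36)*113 = 2*I + 106*113 = 2*I + 11978 = 11978 + 2*I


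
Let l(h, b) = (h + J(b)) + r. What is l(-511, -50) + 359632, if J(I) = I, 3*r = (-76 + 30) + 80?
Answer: 1077247/3 ≈ 3.5908e+5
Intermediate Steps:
r = 34/3 (r = ((-76 + 30) + 80)/3 = (-46 + 80)/3 = (1/3)*34 = 34/3 ≈ 11.333)
l(h, b) = 34/3 + b + h (l(h, b) = (h + b) + 34/3 = (b + h) + 34/3 = 34/3 + b + h)
l(-511, -50) + 359632 = (34/3 - 50 - 511) + 359632 = -1649/3 + 359632 = 1077247/3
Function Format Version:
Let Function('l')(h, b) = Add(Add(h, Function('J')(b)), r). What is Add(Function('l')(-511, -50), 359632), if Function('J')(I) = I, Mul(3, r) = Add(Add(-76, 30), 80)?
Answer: Rational(1077247, 3) ≈ 3.5908e+5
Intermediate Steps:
r = Rational(34, 3) (r = Mul(Rational(1, 3), Add(Add(-76, 30), 80)) = Mul(Rational(1, 3), Add(-46, 80)) = Mul(Rational(1, 3), 34) = Rational(34, 3) ≈ 11.333)
Function('l')(h, b) = Add(Rational(34, 3), b, h) (Function('l')(h, b) = Add(Add(h, b), Rational(34, 3)) = Add(Add(b, h), Rational(34, 3)) = Add(Rational(34, 3), b, h))
Add(Function('l')(-511, -50), 359632) = Add(Add(Rational(34, 3), -50, -511), 359632) = Add(Rational(-1649, 3), 359632) = Rational(1077247, 3)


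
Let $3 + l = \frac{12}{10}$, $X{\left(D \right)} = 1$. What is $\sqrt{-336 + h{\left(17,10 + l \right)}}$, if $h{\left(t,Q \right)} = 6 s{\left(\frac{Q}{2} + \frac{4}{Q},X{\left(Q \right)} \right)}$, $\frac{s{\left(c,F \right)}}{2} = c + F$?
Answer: $\frac{3 i \sqrt{1255830}}{205} \approx 16.4 i$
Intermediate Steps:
$l = - \frac{9}{5}$ ($l = -3 + \frac{12}{10} = -3 + 12 \cdot \frac{1}{10} = -3 + \frac{6}{5} = - \frac{9}{5} \approx -1.8$)
$s{\left(c,F \right)} = 2 F + 2 c$ ($s{\left(c,F \right)} = 2 \left(c + F\right) = 2 \left(F + c\right) = 2 F + 2 c$)
$h{\left(t,Q \right)} = 12 + 6 Q + \frac{48}{Q}$ ($h{\left(t,Q \right)} = 6 \left(2 \cdot 1 + 2 \left(\frac{Q}{2} + \frac{4}{Q}\right)\right) = 6 \left(2 + 2 \left(Q \frac{1}{2} + \frac{4}{Q}\right)\right) = 6 \left(2 + 2 \left(\frac{Q}{2} + \frac{4}{Q}\right)\right) = 6 \left(2 + \left(Q + \frac{8}{Q}\right)\right) = 6 \left(2 + Q + \frac{8}{Q}\right) = 12 + 6 Q + \frac{48}{Q}$)
$\sqrt{-336 + h{\left(17,10 + l \right)}} = \sqrt{-336 + \left(12 + 6 \left(10 - \frac{9}{5}\right) + \frac{48}{10 - \frac{9}{5}}\right)} = \sqrt{-336 + \left(12 + 6 \cdot \frac{41}{5} + \frac{48}{\frac{41}{5}}\right)} = \sqrt{-336 + \left(12 + \frac{246}{5} + 48 \cdot \frac{5}{41}\right)} = \sqrt{-336 + \left(12 + \frac{246}{5} + \frac{240}{41}\right)} = \sqrt{-336 + \frac{13746}{205}} = \sqrt{- \frac{55134}{205}} = \frac{3 i \sqrt{1255830}}{205}$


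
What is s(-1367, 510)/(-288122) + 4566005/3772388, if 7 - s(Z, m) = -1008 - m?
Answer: 654906800455/543453987668 ≈ 1.2051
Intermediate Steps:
s(Z, m) = 1015 + m (s(Z, m) = 7 - (-1008 - m) = 7 + (1008 + m) = 1015 + m)
s(-1367, 510)/(-288122) + 4566005/3772388 = (1015 + 510)/(-288122) + 4566005/3772388 = 1525*(-1/288122) + 4566005*(1/3772388) = -1525/288122 + 4566005/3772388 = 654906800455/543453987668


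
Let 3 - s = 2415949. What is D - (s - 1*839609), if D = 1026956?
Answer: 4282511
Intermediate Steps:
s = -2415946 (s = 3 - 1*2415949 = 3 - 2415949 = -2415946)
D - (s - 1*839609) = 1026956 - (-2415946 - 1*839609) = 1026956 - (-2415946 - 839609) = 1026956 - 1*(-3255555) = 1026956 + 3255555 = 4282511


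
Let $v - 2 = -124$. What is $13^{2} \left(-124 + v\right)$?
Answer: $-41574$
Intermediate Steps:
$v = -122$ ($v = 2 - 124 = -122$)
$13^{2} \left(-124 + v\right) = 13^{2} \left(-124 - 122\right) = 169 \left(-246\right) = -41574$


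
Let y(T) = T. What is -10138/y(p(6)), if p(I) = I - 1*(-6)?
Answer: -5069/6 ≈ -844.83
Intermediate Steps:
p(I) = 6 + I (p(I) = I + 6 = 6 + I)
-10138/y(p(6)) = -10138/(6 + 6) = -10138/12 = -10138*1/12 = -5069/6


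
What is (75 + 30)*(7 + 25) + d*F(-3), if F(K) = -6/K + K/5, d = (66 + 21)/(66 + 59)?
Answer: 2100609/625 ≈ 3361.0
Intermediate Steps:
d = 87/125 ≈ 0.69600
F(K) = -6/K + K/5 (F(K) = -6/K + K*(⅕) = -6/K + K/5)
(75 + 30)*(7 + 25) + d*F(-3) = (75 + 30)*(7 + 25) + 87*(-6/(-3) + (⅕)*(-3))/125 = 105*32 + 87*(-6*(-⅓) - ⅗)/125 = 3360 + 87*(2 - ⅗)/125 = 3360 + (87/125)*(7/5) = 3360 + 609/625 = 2100609/625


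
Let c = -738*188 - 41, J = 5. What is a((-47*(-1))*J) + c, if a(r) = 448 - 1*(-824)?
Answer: -137513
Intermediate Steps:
a(r) = 1272 (a(r) = 448 + 824 = 1272)
c = -138785 (c = -138744 - 41 = -138785)
a((-47*(-1))*J) + c = 1272 - 138785 = -137513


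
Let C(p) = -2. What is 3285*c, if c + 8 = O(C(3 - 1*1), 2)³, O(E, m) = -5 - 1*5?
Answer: -3311280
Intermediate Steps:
O(E, m) = -10 (O(E, m) = -5 - 5 = -10)
c = -1008 (c = -8 + (-10)³ = -8 - 1000 = -1008)
3285*c = 3285*(-1008) = -3311280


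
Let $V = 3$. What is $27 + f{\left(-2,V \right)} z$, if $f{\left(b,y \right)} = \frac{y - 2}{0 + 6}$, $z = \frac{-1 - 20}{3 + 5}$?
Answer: $\frac{425}{16} \approx 26.563$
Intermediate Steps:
$z = - \frac{21}{8} \approx -2.625$
$f{\left(b,y \right)} = - \frac{1}{3} + \frac{y}{6}$ ($f{\left(b,y \right)} = \frac{-2 + y}{6} = \left(-2 + y\right) \frac{1}{6} = - \frac{1}{3} + \frac{y}{6}$)
$27 + f{\left(-2,V \right)} z = 27 + \left(- \frac{1}{3} + \frac{1}{6} \cdot 3\right) \left(- \frac{21}{8}\right) = 27 + \left(- \frac{1}{3} + \frac{1}{2}\right) \left(- \frac{21}{8}\right) = 27 + \frac{1}{6} \left(- \frac{21}{8}\right) = 27 - \frac{7}{16} = \frac{425}{16}$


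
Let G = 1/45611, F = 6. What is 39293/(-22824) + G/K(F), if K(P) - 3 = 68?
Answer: -127245681809/73912807944 ≈ -1.7216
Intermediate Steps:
K(P) = 71 (K(P) = 3 + 68 = 71)
G = 1/45611 ≈ 2.1925e-5
39293/(-22824) + G/K(F) = 39293/(-22824) + (1/45611)/71 = 39293*(-1/22824) + (1/45611)*(1/71) = -39293/22824 + 1/3238381 = -127245681809/73912807944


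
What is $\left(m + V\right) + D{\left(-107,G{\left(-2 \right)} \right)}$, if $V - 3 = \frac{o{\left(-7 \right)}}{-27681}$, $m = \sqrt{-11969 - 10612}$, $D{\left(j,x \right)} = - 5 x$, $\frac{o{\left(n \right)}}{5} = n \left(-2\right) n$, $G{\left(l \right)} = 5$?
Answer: $- \frac{608492}{27681} + 3 i \sqrt{2509} \approx -21.982 + 150.27 i$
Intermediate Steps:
$o{\left(n \right)} = - 10 n^{2}$ ($o{\left(n \right)} = 5 n \left(-2\right) n = 5 - 2 n n = 5 \left(- 2 n^{2}\right) = - 10 n^{2}$)
$m = 3 i \sqrt{2509}$ ($m = \sqrt{-22581} = 3 i \sqrt{2509} \approx 150.27 i$)
$V = \frac{83533}{27681}$ ($V = 3 + \frac{\left(-10\right) \left(-7\right)^{2}}{-27681} = 3 + \left(-10\right) 49 \left(- \frac{1}{27681}\right) = 3 - - \frac{490}{27681} = 3 + \frac{490}{27681} = \frac{83533}{27681} \approx 3.0177$)
$\left(m + V\right) + D{\left(-107,G{\left(-2 \right)} \right)} = \left(3 i \sqrt{2509} + \frac{83533}{27681}\right) - 25 = \left(\frac{83533}{27681} + 3 i \sqrt{2509}\right) - 25 = - \frac{608492}{27681} + 3 i \sqrt{2509}$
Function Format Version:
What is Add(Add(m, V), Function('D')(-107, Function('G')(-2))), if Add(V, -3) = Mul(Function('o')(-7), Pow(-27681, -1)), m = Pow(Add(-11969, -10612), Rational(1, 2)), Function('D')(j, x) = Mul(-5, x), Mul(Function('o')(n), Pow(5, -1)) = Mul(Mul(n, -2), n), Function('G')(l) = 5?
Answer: Add(Rational(-608492, 27681), Mul(3, I, Pow(2509, Rational(1, 2)))) ≈ Add(-21.982, Mul(150.27, I))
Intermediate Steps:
Function('o')(n) = Mul(-10, Pow(n, 2)) (Function('o')(n) = Mul(5, Mul(Mul(n, -2), n)) = Mul(5, Mul(Mul(-2, n), n)) = Mul(5, Mul(-2, Pow(n, 2))) = Mul(-10, Pow(n, 2)))
m = Mul(3, I, Pow(2509, Rational(1, 2))) (m = Pow(-22581, Rational(1, 2)) = Mul(3, I, Pow(2509, Rational(1, 2))) ≈ Mul(150.27, I))
V = Rational(83533, 27681) (V = Add(3, Mul(Mul(-10, Pow(-7, 2)), Pow(-27681, -1))) = Add(3, Mul(Mul(-10, 49), Rational(-1, 27681))) = Add(3, Mul(-490, Rational(-1, 27681))) = Add(3, Rational(490, 27681)) = Rational(83533, 27681) ≈ 3.0177)
Add(Add(m, V), Function('D')(-107, Function('G')(-2))) = Add(Add(Mul(3, I, Pow(2509, Rational(1, 2))), Rational(83533, 27681)), Mul(-5, 5)) = Add(Add(Rational(83533, 27681), Mul(3, I, Pow(2509, Rational(1, 2)))), -25) = Add(Rational(-608492, 27681), Mul(3, I, Pow(2509, Rational(1, 2))))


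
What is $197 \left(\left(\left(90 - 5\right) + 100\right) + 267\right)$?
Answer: $89044$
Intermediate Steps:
$197 \left(\left(\left(90 - 5\right) + 100\right) + 267\right) = 197 \left(\left(85 + 100\right) + 267\right) = 197 \left(185 + 267\right) = 197 \cdot 452 = 89044$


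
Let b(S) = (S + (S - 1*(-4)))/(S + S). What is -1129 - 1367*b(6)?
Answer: -8855/3 ≈ -2951.7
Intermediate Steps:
b(S) = (4 + 2*S)/(2*S) (b(S) = (S + (S + 4))/((2*S)) = (S + (4 + S))*(1/(2*S)) = (4 + 2*S)*(1/(2*S)) = (4 + 2*S)/(2*S))
-1129 - 1367*b(6) = -1129 - 1367*(2 + 6)/6 = -1129 - 1367*8/6 = -1129 - 1367*4/3 = -1129 - 5468/3 = -8855/3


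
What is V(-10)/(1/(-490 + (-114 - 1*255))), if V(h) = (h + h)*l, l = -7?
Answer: -120260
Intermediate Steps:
V(h) = -14*h (V(h) = (h + h)*(-7) = (2*h)*(-7) = -14*h)
V(-10)/(1/(-490 + (-114 - 1*255))) = (-14*(-10))/(1/(-490 + (-114 - 1*255))) = 140/(1/(-490 + (-114 - 255))) = 140/(1/(-490 - 369)) = 140/(1/(-859)) = 140/(-1/859) = 140*(-859) = -120260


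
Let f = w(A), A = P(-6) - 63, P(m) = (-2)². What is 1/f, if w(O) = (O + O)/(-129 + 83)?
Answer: 23/59 ≈ 0.38983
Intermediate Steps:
P(m) = 4
A = -59 (A = 4 - 63 = -59)
w(O) = -O/23 (w(O) = (2*O)/(-46) = (2*O)*(-1/46) = -O/23)
f = 59/23 (f = -1/23*(-59) = 59/23 ≈ 2.5652)
1/f = 1/(59/23) = 23/59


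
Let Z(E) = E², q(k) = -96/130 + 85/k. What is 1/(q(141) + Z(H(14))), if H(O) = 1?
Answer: 9165/7922 ≈ 1.1569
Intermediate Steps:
q(k) = -48/65 + 85/k (q(k) = -96*1/130 + 85/k = -48/65 + 85/k)
1/(q(141) + Z(H(14))) = 1/((-48/65 + 85/141) + 1²) = 1/((-48/65 + 85*(1/141)) + 1) = 1/((-48/65 + 85/141) + 1) = 1/(-1243/9165 + 1) = 1/(7922/9165) = 9165/7922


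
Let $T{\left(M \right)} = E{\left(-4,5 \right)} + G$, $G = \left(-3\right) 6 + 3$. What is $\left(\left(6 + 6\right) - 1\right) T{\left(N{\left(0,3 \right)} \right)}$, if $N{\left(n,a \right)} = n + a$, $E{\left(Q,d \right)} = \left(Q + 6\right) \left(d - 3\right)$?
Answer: $-121$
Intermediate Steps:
$E{\left(Q,d \right)} = \left(-3 + d\right) \left(6 + Q\right)$ ($E{\left(Q,d \right)} = \left(6 + Q\right) \left(-3 + d\right) = \left(-3 + d\right) \left(6 + Q\right)$)
$G = -15$ ($G = -18 + 3 = -15$)
$N{\left(n,a \right)} = a + n$
$T{\left(M \right)} = -11$ ($T{\left(M \right)} = \left(-18 - -12 + 6 \cdot 5 - 20\right) - 15 = \left(-18 + 12 + 30 - 20\right) - 15 = 4 - 15 = -11$)
$\left(\left(6 + 6\right) - 1\right) T{\left(N{\left(0,3 \right)} \right)} = \left(\left(6 + 6\right) - 1\right) \left(-11\right) = \left(12 - 1\right) \left(-11\right) = 11 \left(-11\right) = -121$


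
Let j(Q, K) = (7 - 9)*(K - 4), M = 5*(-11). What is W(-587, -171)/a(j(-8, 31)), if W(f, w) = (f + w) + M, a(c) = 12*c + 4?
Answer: 813/644 ≈ 1.2624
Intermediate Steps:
M = -55
j(Q, K) = 8 - 2*K (j(Q, K) = -2*(-4 + K) = 8 - 2*K)
a(c) = 4 + 12*c
W(f, w) = -55 + f + w (W(f, w) = (f + w) - 55 = -55 + f + w)
W(-587, -171)/a(j(-8, 31)) = (-55 - 587 - 171)/(4 + 12*(8 - 2*31)) = -813/(4 + 12*(8 - 62)) = -813/(4 + 12*(-54)) = -813/(4 - 648) = -813/(-644) = -813*(-1/644) = 813/644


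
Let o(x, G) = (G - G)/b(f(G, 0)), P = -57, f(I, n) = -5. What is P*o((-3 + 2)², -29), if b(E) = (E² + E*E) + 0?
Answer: 0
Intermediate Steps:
b(E) = 2*E² (b(E) = (E² + E²) + 0 = 2*E² + 0 = 2*E²)
o(x, G) = 0 (o(x, G) = (G - G)/((2*(-5)²)) = 0/((2*25)) = 0/50 = 0*(1/50) = 0)
P*o((-3 + 2)², -29) = -57*0 = 0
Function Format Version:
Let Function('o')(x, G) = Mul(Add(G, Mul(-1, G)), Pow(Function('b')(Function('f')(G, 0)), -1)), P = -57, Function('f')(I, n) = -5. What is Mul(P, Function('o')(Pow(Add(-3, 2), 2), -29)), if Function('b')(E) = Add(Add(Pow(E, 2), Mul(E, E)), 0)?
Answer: 0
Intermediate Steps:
Function('b')(E) = Mul(2, Pow(E, 2)) (Function('b')(E) = Add(Add(Pow(E, 2), Pow(E, 2)), 0) = Add(Mul(2, Pow(E, 2)), 0) = Mul(2, Pow(E, 2)))
Function('o')(x, G) = 0 (Function('o')(x, G) = Mul(Add(G, Mul(-1, G)), Pow(Mul(2, Pow(-5, 2)), -1)) = Mul(0, Pow(Mul(2, 25), -1)) = Mul(0, Pow(50, -1)) = Mul(0, Rational(1, 50)) = 0)
Mul(P, Function('o')(Pow(Add(-3, 2), 2), -29)) = Mul(-57, 0) = 0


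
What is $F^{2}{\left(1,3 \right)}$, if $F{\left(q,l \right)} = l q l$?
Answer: $81$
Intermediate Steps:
$F{\left(q,l \right)} = q l^{2}$
$F^{2}{\left(1,3 \right)} = \left(1 \cdot 3^{2}\right)^{2} = \left(1 \cdot 9\right)^{2} = 9^{2} = 81$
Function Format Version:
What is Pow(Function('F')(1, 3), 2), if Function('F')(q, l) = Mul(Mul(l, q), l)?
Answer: 81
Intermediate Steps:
Function('F')(q, l) = Mul(q, Pow(l, 2))
Pow(Function('F')(1, 3), 2) = Pow(Mul(1, Pow(3, 2)), 2) = Pow(Mul(1, 9), 2) = Pow(9, 2) = 81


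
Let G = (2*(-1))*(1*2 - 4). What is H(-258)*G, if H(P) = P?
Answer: -1032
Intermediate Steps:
G = 4 (G = -2*(2 - 4) = -2*(-2) = 4)
H(-258)*G = -258*4 = -1032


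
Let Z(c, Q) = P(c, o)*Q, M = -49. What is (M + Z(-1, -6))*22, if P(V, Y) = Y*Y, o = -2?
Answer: -1606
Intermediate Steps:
P(V, Y) = Y²
Z(c, Q) = 4*Q (Z(c, Q) = (-2)²*Q = 4*Q)
(M + Z(-1, -6))*22 = (-49 + 4*(-6))*22 = (-49 - 24)*22 = -73*22 = -1606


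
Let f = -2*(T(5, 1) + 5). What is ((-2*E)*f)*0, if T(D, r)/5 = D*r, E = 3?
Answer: 0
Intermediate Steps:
T(D, r) = 5*D*r (T(D, r) = 5*(D*r) = 5*D*r)
f = -60 (f = -2*(5*5*1 + 5) = -2*(25 + 5) = -2*30 = -60)
((-2*E)*f)*0 = (-2*3*(-60))*0 = -6*(-60)*0 = 360*0 = 0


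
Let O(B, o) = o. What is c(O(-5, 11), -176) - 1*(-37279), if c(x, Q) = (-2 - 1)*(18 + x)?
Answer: 37192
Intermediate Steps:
c(x, Q) = -54 - 3*x (c(x, Q) = -3*(18 + x) = -54 - 3*x)
c(O(-5, 11), -176) - 1*(-37279) = (-54 - 3*11) - 1*(-37279) = (-54 - 33) + 37279 = -87 + 37279 = 37192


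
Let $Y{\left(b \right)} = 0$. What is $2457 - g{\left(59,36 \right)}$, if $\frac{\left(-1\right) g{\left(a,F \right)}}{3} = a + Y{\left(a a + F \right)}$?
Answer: $2634$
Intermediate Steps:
$g{\left(a,F \right)} = - 3 a$ ($g{\left(a,F \right)} = - 3 \left(a + 0\right) = - 3 a$)
$2457 - g{\left(59,36 \right)} = 2457 - \left(-3\right) 59 = 2457 - -177 = 2457 + 177 = 2634$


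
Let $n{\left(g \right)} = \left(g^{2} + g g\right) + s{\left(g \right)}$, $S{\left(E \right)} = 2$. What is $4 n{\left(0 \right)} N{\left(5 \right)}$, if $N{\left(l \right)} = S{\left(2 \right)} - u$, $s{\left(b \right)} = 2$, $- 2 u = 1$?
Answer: $20$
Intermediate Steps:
$u = - \frac{1}{2}$ ($u = \left(- \frac{1}{2}\right) 1 = - \frac{1}{2} \approx -0.5$)
$n{\left(g \right)} = 2 + 2 g^{2}$ ($n{\left(g \right)} = \left(g^{2} + g g\right) + 2 = \left(g^{2} + g^{2}\right) + 2 = 2 g^{2} + 2 = 2 + 2 g^{2}$)
$N{\left(l \right)} = \frac{5}{2}$ ($N{\left(l \right)} = 2 - - \frac{1}{2} = 2 + \frac{1}{2} = \frac{5}{2}$)
$4 n{\left(0 \right)} N{\left(5 \right)} = 4 \left(2 + 2 \cdot 0^{2}\right) \frac{5}{2} = 4 \left(2 + 2 \cdot 0\right) \frac{5}{2} = 4 \left(2 + 0\right) \frac{5}{2} = 4 \cdot 2 \cdot \frac{5}{2} = 8 \cdot \frac{5}{2} = 20$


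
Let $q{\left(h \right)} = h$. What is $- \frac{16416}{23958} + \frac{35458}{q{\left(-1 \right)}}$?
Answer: $- \frac{47195510}{1331} \approx -35459.0$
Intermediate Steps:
$- \frac{16416}{23958} + \frac{35458}{q{\left(-1 \right)}} = - \frac{16416}{23958} + \frac{35458}{-1} = \left(-16416\right) \frac{1}{23958} + 35458 \left(-1\right) = - \frac{912}{1331} - 35458 = - \frac{47195510}{1331}$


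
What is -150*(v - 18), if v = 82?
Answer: -9600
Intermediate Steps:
-150*(v - 18) = -150*(82 - 18) = -150*64 = -9600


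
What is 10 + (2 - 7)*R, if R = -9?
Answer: 55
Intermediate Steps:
10 + (2 - 7)*R = 10 + (2 - 7)*(-9) = 10 - 5*(-9) = 10 + 45 = 55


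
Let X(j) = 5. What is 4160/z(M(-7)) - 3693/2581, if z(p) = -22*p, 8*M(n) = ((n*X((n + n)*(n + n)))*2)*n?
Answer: -6285311/1391159 ≈ -4.5180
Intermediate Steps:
M(n) = 5*n²/4 (M(n) = (((n*5)*2)*n)/8 = (((5*n)*2)*n)/8 = ((10*n)*n)/8 = (10*n²)/8 = 5*n²/4)
4160/z(M(-7)) - 3693/2581 = 4160/((-55*(-7)²/2)) - 3693/2581 = 4160/((-55*49/2)) - 3693*1/2581 = 4160/((-22*245/4)) - 3693/2581 = 4160/(-2695/2) - 3693/2581 = 4160*(-2/2695) - 3693/2581 = -1664/539 - 3693/2581 = -6285311/1391159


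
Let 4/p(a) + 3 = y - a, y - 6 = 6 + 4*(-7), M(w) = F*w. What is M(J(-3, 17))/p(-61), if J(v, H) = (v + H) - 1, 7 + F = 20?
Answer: 3549/2 ≈ 1774.5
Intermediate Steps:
F = 13 (F = -7 + 20 = 13)
J(v, H) = -1 + H + v (J(v, H) = (H + v) - 1 = -1 + H + v)
M(w) = 13*w
y = -16 (y = 6 + (6 + 4*(-7)) = 6 + (6 - 28) = 6 - 22 = -16)
p(a) = 4/(-19 - a) (p(a) = 4/(-3 + (-16 - a)) = 4/(-19 - a))
M(J(-3, 17))/p(-61) = (13*(-1 + 17 - 3))/((-4/(19 - 61))) = (13*13)/((-4/(-42))) = 169/((-4*(-1/42))) = 169/(2/21) = 169*(21/2) = 3549/2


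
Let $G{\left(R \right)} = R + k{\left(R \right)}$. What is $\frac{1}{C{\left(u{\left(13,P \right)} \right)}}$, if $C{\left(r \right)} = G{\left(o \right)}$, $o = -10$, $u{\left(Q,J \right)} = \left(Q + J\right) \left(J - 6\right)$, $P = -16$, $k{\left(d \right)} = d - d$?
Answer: $- \frac{1}{10} \approx -0.1$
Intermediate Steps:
$k{\left(d \right)} = 0$
$u{\left(Q,J \right)} = \left(-6 + J\right) \left(J + Q\right)$ ($u{\left(Q,J \right)} = \left(J + Q\right) \left(-6 + J\right) = \left(-6 + J\right) \left(J + Q\right)$)
$G{\left(R \right)} = R$ ($G{\left(R \right)} = R + 0 = R$)
$C{\left(r \right)} = -10$
$\frac{1}{C{\left(u{\left(13,P \right)} \right)}} = \frac{1}{-10} = - \frac{1}{10}$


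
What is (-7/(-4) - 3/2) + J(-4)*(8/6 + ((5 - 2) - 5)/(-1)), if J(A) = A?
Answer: -157/12 ≈ -13.083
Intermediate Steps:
(-7/(-4) - 3/2) + J(-4)*(8/6 + ((5 - 2) - 5)/(-1)) = (-7/(-4) - 3/2) - 4*(8/6 + ((5 - 2) - 5)/(-1)) = (-7*(-1/4) - 3*1/2) - 4*(8*(1/6) + (3 - 5)*(-1)) = (7/4 - 3/2) - 4*(4/3 - 2*(-1)) = 1/4 - 4*(4/3 + 2) = 1/4 - 4*10/3 = 1/4 - 40/3 = -157/12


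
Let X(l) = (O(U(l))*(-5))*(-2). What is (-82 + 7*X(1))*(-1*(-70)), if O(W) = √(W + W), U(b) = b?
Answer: -5740 + 4900*√2 ≈ 1189.6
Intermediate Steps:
O(W) = √2*√W (O(W) = √(2*W) = √2*√W)
X(l) = 10*√2*√l (X(l) = ((√2*√l)*(-5))*(-2) = -5*√2*√l*(-2) = 10*√2*√l)
(-82 + 7*X(1))*(-1*(-70)) = (-82 + 7*(10*√2*√1))*(-1*(-70)) = (-82 + 7*(10*√2*1))*70 = (-82 + 7*(10*√2))*70 = (-82 + 70*√2)*70 = -5740 + 4900*√2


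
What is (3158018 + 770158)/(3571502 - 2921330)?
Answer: 327348/54181 ≈ 6.0417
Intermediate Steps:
(3158018 + 770158)/(3571502 - 2921330) = 3928176/650172 = 3928176*(1/650172) = 327348/54181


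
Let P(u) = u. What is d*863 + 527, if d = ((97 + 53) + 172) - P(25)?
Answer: 256838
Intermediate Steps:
d = 297 (d = ((97 + 53) + 172) - 1*25 = (150 + 172) - 25 = 322 - 25 = 297)
d*863 + 527 = 297*863 + 527 = 256311 + 527 = 256838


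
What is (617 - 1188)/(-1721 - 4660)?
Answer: 571/6381 ≈ 0.089484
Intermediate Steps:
(617 - 1188)/(-1721 - 4660) = -571/(-6381) = -571*(-1/6381) = 571/6381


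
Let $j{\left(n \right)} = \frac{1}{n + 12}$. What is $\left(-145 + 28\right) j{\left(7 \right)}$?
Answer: $- \frac{117}{19} \approx -6.1579$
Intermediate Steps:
$j{\left(n \right)} = \frac{1}{12 + n}$
$\left(-145 + 28\right) j{\left(7 \right)} = \frac{-145 + 28}{12 + 7} = - \frac{117}{19}$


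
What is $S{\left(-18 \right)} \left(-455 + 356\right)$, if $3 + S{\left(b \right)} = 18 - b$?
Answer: $-3267$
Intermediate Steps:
$S{\left(b \right)} = 15 - b$ ($S{\left(b \right)} = -3 - \left(-18 + b\right) = 15 - b$)
$S{\left(-18 \right)} \left(-455 + 356\right) = \left(15 - -18\right) \left(-455 + 356\right) = \left(15 + 18\right) \left(-99\right) = 33 \left(-99\right) = -3267$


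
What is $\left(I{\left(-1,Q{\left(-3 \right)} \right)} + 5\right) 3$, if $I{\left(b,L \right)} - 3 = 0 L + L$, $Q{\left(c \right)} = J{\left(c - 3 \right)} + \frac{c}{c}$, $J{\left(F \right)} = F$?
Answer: $9$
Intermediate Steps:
$Q{\left(c \right)} = -2 + c$ ($Q{\left(c \right)} = \left(c - 3\right) + \frac{c}{c} = \left(-3 + c\right) + 1 = -2 + c$)
$I{\left(b,L \right)} = 3 + L$ ($I{\left(b,L \right)} = 3 + \left(0 L + L\right) = 3 + \left(0 + L\right) = 3 + L$)
$\left(I{\left(-1,Q{\left(-3 \right)} \right)} + 5\right) 3 = \left(\left(3 - 5\right) + 5\right) 3 = \left(-2 + 5\right) 3 = 3 \cdot 3 = 9$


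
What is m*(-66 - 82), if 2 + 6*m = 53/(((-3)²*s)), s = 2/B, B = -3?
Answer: 2405/9 ≈ 267.22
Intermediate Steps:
s = -⅔ (s = 2/(-3) = 2*(-⅓) = -⅔ ≈ -0.66667)
m = -65/36 (m = -⅓ + (53/(((-3)²*(-⅔))))/6 = -⅓ + (53/((9*(-⅔))))/6 = -⅓ + (53/(-6))/6 = -⅓ + (53*(-⅙))/6 = -⅓ + (⅙)*(-53/6) = -⅓ - 53/36 = -65/36 ≈ -1.8056)
m*(-66 - 82) = -65*(-66 - 82)/36 = -65/36*(-148) = 2405/9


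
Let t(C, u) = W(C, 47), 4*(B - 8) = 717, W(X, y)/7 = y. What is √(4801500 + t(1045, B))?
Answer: √4801829 ≈ 2191.3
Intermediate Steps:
W(X, y) = 7*y
B = 749/4 (B = 8 + (¼)*717 = 8 + 717/4 = 749/4 ≈ 187.25)
t(C, u) = 329 (t(C, u) = 7*47 = 329)
√(4801500 + t(1045, B)) = √(4801500 + 329) = √4801829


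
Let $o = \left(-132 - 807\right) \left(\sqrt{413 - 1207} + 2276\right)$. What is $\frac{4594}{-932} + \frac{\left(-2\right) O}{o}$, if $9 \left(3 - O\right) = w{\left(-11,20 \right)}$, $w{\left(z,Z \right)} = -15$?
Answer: $\frac{- 6470649 \sqrt{794} + 14727184076 i}{1312722 \left(\sqrt{794} - 2276 i\right)} \approx -4.9292 - 5.406 \cdot 10^{-8} i$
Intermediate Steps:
$O = \frac{14}{3}$ ($O = 3 - - \frac{5}{3} = 3 + \frac{5}{3} = \frac{14}{3} \approx 4.6667$)
$o = -2137164 - 939 i \sqrt{794}$ ($o = - 939 \left(\sqrt{-794} + 2276\right) = - 939 \left(i \sqrt{794} + 2276\right) = - 939 \left(2276 + i \sqrt{794}\right) = -2137164 - 939 i \sqrt{794} \approx -2.1372 \cdot 10^{6} - 26459.0 i$)
$\frac{4594}{-932} + \frac{\left(-2\right) O}{o} = \frac{4594}{-932} + \frac{\left(-2\right) \frac{14}{3}}{-2137164 - 939 i \sqrt{794}} = 4594 \left(- \frac{1}{932}\right) - \frac{28}{3 \left(-2137164 - 939 i \sqrt{794}\right)} = - \frac{2297}{466} - \frac{28}{3 \left(-2137164 - 939 i \sqrt{794}\right)}$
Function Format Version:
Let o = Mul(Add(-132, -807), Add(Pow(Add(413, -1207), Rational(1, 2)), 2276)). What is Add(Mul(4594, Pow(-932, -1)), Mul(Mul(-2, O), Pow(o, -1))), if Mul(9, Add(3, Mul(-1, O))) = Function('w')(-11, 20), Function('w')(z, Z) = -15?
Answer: Mul(Rational(1, 1312722), Pow(Add(Pow(794, Rational(1, 2)), Mul(-2276, I)), -1), Add(Mul(-6470649, Pow(794, Rational(1, 2))), Mul(14727184076, I))) ≈ Add(-4.9292, Mul(-5.4060e-8, I))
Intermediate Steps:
O = Rational(14, 3) (O = Add(3, Mul(Rational(-1, 9), -15)) = Add(3, Rational(5, 3)) = Rational(14, 3) ≈ 4.6667)
o = Add(-2137164, Mul(-939, I, Pow(794, Rational(1, 2)))) (o = Mul(-939, Add(Pow(-794, Rational(1, 2)), 2276)) = Mul(-939, Add(Mul(I, Pow(794, Rational(1, 2))), 2276)) = Mul(-939, Add(2276, Mul(I, Pow(794, Rational(1, 2))))) = Add(-2137164, Mul(-939, I, Pow(794, Rational(1, 2)))) ≈ Add(-2.1372e+6, Mul(-26459., I)))
Add(Mul(4594, Pow(-932, -1)), Mul(Mul(-2, O), Pow(o, -1))) = Add(Mul(4594, Pow(-932, -1)), Mul(Mul(-2, Rational(14, 3)), Pow(Add(-2137164, Mul(-939, I, Pow(794, Rational(1, 2)))), -1))) = Add(Mul(4594, Rational(-1, 932)), Mul(Rational(-28, 3), Pow(Add(-2137164, Mul(-939, I, Pow(794, Rational(1, 2)))), -1))) = Add(Rational(-2297, 466), Mul(Rational(-28, 3), Pow(Add(-2137164, Mul(-939, I, Pow(794, Rational(1, 2)))), -1)))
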